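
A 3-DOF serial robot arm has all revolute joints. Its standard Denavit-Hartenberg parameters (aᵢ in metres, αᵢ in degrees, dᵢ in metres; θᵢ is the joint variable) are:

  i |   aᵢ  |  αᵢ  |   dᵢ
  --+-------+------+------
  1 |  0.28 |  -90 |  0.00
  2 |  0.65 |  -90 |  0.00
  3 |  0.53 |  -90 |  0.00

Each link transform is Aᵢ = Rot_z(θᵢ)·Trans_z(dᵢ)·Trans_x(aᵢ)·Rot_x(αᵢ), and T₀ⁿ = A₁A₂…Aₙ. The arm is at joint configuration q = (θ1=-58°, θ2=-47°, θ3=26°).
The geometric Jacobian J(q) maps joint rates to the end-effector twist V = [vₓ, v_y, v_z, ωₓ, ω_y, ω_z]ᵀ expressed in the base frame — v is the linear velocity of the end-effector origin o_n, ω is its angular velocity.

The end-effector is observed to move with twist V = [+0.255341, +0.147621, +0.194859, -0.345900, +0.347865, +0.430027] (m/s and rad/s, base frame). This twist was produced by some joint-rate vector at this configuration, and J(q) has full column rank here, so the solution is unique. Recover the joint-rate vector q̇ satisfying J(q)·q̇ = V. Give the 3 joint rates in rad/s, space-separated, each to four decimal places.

o_n = [0.3584, -1.0120, 0.8238]
J₁: ẑ×o_n = [1.0120, 0.3584, -0.0000], ω = ẑ
J2: z=[0.8480, 0.5299, 0.0000] o=[0.1484, -0.2375, 0.0000] → [0.4365, -0.6986, -0.7682, 0.8480, 0.5299, 0.0000]
J3: z=[0.3876, -0.6202, -0.6820] o=[0.3833, -0.6134, 0.4754] → [-0.4879, -0.1181, -0.1699, 0.3876, -0.6202, -0.6820]
q̇ = J⁺·V = [-0.0160, -0.1090, -0.6540]

-0.0160 -0.1090 -0.6540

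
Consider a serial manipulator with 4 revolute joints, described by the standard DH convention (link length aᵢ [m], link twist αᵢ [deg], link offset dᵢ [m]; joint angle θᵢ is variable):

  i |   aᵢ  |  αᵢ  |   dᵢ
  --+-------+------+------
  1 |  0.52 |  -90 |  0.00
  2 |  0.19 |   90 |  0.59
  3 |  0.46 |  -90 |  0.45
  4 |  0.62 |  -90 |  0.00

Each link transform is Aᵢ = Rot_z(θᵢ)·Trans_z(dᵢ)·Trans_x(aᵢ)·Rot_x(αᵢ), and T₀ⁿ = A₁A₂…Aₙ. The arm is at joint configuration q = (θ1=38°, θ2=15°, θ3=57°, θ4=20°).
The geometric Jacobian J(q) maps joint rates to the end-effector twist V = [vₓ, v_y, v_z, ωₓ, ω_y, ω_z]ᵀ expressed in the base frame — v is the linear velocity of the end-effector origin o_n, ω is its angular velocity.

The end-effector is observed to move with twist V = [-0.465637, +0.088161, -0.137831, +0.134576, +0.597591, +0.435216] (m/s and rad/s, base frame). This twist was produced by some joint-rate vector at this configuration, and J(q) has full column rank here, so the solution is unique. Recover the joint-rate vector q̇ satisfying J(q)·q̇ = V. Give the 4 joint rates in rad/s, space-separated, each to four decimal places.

o_n = [0.1336, 1.9627, 0.0337]
J₁: ẑ×o_n = [-1.9627, 0.1336, 0.0000], ω = ẑ
J2: z=[-0.6157, 0.7880, 0.0000] o=[0.4098, 0.3201, 0.0000] → [0.0266, 0.0207, -0.7936, -0.6157, 0.7880, 0.0000]
J3: z=[0.2040, 0.1593, 0.9659] o=[0.1911, 0.8981, -0.0492] → [-1.0152, -0.0725, 0.2263, 0.2040, 0.1593, 0.9659]
J4: z=[-0.9737, -0.0696, 0.2171] o=[0.2361, 1.4228, 0.3206] → [-0.0972, -0.3017, -0.5329, -0.9737, -0.0696, 0.2171]
q̇ = J⁺·V = [-0.0310, 0.6070, 0.5730, -0.4020]

-0.0310 0.6070 0.5730 -0.4020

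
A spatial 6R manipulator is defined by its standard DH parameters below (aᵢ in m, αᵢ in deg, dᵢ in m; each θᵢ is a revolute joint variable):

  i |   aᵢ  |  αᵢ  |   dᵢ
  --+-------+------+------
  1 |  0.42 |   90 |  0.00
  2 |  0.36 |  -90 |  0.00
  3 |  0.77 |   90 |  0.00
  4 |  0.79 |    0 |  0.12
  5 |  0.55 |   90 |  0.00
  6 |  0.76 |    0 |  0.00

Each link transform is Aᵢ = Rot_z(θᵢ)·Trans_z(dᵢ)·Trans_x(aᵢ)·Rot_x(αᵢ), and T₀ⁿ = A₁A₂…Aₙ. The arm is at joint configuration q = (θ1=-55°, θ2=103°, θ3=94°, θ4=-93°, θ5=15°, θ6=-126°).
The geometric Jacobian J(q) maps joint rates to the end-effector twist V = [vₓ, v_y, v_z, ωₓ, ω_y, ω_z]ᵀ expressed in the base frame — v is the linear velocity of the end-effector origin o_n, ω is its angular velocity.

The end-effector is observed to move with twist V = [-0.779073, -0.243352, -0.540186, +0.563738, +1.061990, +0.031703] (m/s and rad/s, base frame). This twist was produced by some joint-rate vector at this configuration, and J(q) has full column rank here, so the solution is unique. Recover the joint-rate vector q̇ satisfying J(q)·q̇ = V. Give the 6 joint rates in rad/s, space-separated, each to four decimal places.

-0.1310 -0.5090 0.3810 -0.4760 0.7960 -0.5530

o_n = [1.3470, -0.6792, 0.0190]
J₁: ẑ×o_n = [0.6792, 1.3470, -0.0000], ω = ẑ
J2: z=[-0.8192, -0.5736, 0.0000] o=[0.2409, -0.3440, 0.0000] → [-0.0109, 0.0156, 0.9090, -0.8192, -0.5736, 0.0000]
J3: z=[-0.5589, 0.7982, -0.2250] o=[0.1945, -0.2777, 0.3508] → [-0.3551, -0.4447, -0.6955, -0.5589, 0.7982, -0.2250]
J4: z=[-0.0716, 0.2238, 0.9720] o=[0.8306, 0.1530, 0.2984] → [0.7463, 0.4819, -0.0560, -0.0716, 0.2238, 0.9720]
J5: z=[-0.0716, 0.2238, 0.9720] o=[1.2288, -0.4730, 0.5954] → [0.0715, 0.0736, -0.0117, -0.0716, 0.2238, 0.9720]
J6: z=[-0.6919, -0.7130, 0.1133] o=[1.6239, -0.8384, 0.7086] → [0.4737, -0.5085, -0.3076, -0.6919, -0.7130, 0.1133]
q̇ = J⁺·V = [-0.1310, -0.5090, 0.3810, -0.4760, 0.7960, -0.5530]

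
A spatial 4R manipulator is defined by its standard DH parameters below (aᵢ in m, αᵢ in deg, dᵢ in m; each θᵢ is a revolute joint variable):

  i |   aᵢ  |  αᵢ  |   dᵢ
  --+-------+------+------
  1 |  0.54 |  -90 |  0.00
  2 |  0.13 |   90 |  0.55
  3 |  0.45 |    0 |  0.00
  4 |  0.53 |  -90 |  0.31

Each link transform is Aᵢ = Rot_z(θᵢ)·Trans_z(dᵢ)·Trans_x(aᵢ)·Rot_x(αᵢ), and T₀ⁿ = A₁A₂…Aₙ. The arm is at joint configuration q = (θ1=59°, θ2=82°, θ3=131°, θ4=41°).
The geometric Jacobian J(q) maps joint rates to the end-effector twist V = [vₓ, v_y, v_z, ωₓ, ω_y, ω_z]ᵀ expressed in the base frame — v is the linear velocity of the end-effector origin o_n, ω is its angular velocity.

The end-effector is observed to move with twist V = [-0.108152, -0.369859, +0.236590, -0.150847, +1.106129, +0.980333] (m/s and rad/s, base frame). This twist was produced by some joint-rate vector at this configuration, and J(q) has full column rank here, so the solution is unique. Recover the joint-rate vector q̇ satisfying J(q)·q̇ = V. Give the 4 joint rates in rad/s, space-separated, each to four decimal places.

0.8580 0.6990 0.9510 -0.0720

o_n = [-0.4390, 1.1399, 0.7265]
J₁: ẑ×o_n = [-1.1399, -0.4390, 0.0000], ω = ẑ
J2: z=[-0.8572, 0.5150, 0.0000] o=[0.2781, 0.4629, 0.0000] → [0.3742, 0.6227, -0.2109, -0.8572, 0.5150, 0.0000]
J3: z=[0.5100, 0.8488, 0.1392] o=[-0.1840, 0.7616, -0.1287] → [0.6733, -0.4717, 0.4094, 0.5100, 0.8488, 0.1392]
J4: z=[0.5100, 0.8488, 0.1392] o=[-0.4963, 0.9013, 0.1636] → [0.4446, -0.2791, 0.0730, 0.5100, 0.8488, 0.1392]
q̇ = J⁺·V = [0.8580, 0.6990, 0.9510, -0.0720]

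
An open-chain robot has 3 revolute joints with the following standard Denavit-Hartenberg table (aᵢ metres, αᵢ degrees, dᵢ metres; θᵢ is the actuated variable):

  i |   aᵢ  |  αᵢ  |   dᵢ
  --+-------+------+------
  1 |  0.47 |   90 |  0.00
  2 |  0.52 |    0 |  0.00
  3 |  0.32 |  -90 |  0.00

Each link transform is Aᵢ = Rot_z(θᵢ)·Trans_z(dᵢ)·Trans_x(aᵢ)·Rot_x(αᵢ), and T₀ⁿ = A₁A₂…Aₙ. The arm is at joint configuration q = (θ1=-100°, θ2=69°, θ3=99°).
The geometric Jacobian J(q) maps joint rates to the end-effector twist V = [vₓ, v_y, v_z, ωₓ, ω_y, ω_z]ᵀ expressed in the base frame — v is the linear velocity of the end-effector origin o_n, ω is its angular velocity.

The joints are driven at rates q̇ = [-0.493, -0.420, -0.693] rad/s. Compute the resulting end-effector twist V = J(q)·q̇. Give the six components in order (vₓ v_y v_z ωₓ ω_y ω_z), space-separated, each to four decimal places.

-0.2150 -0.2443 0.2701 1.0961 -0.1933 -0.4930

o_n = [-0.0596, -0.3381, 0.5520]
J₁: ẑ×o_n = [0.3381, -0.0596, 0.0000], ω = ẑ
J2: z=[-0.9848, 0.1736, 0.0000] o=[-0.0816, -0.4629, 0.0000] → [0.0959, 0.5436, -0.1267, -0.9848, 0.1736, 0.0000]
J3: z=[-0.9848, 0.1736, 0.0000] o=[-0.1140, -0.6464, 0.4855] → [0.0116, 0.0655, -0.3130, -0.9848, 0.1736, 0.0000]
V = J·q̇ = [-0.2150, -0.2443, 0.2701, 1.0961, -0.1933, -0.4930]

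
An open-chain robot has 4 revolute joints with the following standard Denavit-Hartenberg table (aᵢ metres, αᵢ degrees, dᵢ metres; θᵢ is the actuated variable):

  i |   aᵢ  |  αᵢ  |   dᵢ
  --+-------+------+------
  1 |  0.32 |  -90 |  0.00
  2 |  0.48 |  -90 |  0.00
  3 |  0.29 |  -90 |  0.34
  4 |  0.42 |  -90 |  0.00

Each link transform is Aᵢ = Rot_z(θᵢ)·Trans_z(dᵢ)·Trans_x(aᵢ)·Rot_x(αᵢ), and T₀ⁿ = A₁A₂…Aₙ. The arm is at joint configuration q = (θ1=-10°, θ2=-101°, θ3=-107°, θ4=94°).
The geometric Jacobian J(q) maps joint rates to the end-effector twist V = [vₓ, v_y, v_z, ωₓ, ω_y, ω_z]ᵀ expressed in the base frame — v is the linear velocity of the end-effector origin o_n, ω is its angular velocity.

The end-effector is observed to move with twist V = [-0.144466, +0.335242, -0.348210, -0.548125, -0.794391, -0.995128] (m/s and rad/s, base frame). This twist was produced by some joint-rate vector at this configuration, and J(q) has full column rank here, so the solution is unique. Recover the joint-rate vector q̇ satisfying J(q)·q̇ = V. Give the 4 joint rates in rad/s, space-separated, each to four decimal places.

-0.0490 -0.6170 -0.5750 -0.8910

o_n = [0.2062, 0.2168, 0.3813]
J₁: ẑ×o_n = [-0.2168, 0.2062, 0.0000], ω = ẑ
J2: z=[0.1736, 0.9848, 0.0000] o=[0.3151, -0.0556, 0.0000] → [0.3755, -0.0662, 0.1546, 0.1736, 0.9848, 0.0000]
J3: z=[0.9667, -0.1705, 0.1908] o=[0.2249, -0.0397, 0.4712] → [-0.0336, 0.0833, 0.2447, 0.9667, -0.1705, 0.1908]
J4: z=[-0.1289, 0.3196, 0.9387] o=[0.6177, 0.1727, 0.4528] → [-0.0643, -0.3955, 0.1258, -0.1289, 0.3196, 0.9387]
q̇ = J⁺·V = [-0.0490, -0.6170, -0.5750, -0.8910]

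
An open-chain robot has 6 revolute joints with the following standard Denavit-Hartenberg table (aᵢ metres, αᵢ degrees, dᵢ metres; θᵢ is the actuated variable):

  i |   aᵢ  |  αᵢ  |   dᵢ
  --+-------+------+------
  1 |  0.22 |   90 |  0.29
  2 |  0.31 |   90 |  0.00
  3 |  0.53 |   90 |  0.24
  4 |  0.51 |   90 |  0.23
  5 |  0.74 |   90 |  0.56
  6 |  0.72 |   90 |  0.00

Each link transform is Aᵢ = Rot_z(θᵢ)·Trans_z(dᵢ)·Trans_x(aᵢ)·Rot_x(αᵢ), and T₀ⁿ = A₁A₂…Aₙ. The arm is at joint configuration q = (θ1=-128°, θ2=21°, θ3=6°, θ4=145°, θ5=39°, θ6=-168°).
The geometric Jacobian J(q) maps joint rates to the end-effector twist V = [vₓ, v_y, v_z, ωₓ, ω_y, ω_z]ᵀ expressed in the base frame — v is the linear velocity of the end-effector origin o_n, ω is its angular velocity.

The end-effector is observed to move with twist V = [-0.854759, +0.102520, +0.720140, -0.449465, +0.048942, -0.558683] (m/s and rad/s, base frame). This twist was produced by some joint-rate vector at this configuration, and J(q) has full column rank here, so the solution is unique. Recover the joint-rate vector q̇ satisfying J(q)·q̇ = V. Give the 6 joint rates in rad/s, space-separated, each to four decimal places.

-0.7240 0.8480 -0.2450 0.3810 0.2770 -0.1410

o_n = [-0.5385, -1.0420, -0.2995]
J₁: ẑ×o_n = [1.0420, -0.5385, 0.0000], ω = ẑ
J2: z=[-0.7880, 0.6157, 0.0000] o=[-0.1354, -0.1734, 0.2900] → [-0.3629, -0.4645, 0.9326, -0.7880, 0.6157, 0.0000]
J3: z=[-0.2206, -0.2824, -0.9336] o=[-0.3136, -0.4014, 0.4011] → [-0.4002, 0.0554, 0.0778, -0.2206, -0.2824, -0.9336]
J4: z=[0.7236, -0.6892, 0.0375] o=[-0.7132, -0.8229, 0.3659] → [0.4668, 0.4880, -0.0382, 0.7236, -0.6892, 0.0375]
J5: z=[-0.5558, -0.6141, -0.5603] o=[-0.3381, -0.7852, -0.0474] → [0.0109, -0.0278, 0.0196, -0.5558, -0.6141, -0.5603]
J6: z=[-0.3049, 0.7777, -0.5498] o=[-0.0771, -1.2288, -0.8196] → [0.5072, 0.4123, 0.3019, -0.3049, 0.7777, -0.5498]
q̇ = J⁺·V = [-0.7240, 0.8480, -0.2450, 0.3810, 0.2770, -0.1410]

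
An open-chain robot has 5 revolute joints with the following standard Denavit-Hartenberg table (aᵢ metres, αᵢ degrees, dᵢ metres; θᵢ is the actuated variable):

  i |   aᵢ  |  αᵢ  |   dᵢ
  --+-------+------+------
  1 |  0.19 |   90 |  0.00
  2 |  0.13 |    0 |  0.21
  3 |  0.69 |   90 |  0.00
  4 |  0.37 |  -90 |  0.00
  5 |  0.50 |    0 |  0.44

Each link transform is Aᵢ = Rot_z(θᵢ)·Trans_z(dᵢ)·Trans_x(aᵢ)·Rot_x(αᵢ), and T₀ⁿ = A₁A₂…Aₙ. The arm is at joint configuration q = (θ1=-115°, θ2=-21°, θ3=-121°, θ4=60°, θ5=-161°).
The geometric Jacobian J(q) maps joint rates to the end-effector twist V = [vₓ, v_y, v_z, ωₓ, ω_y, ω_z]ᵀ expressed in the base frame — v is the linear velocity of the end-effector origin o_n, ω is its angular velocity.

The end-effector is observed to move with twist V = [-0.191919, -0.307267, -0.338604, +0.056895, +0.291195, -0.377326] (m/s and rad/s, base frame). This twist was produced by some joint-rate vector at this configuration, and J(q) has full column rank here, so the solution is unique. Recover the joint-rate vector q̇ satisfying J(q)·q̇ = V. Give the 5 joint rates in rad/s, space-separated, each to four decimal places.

o_n = [-0.3125, 0.1367, -0.0769]
J₁: ẑ×o_n = [-0.1367, -0.3125, 0.0000], ω = ẑ
J2: z=[-0.9063, 0.4226, 0.0000] o=[-0.0803, -0.1722, 0.0000] → [-0.0325, -0.0697, -0.1818, -0.9063, 0.4226, 0.0000]
J3: z=[-0.9063, 0.4226, 0.0000] o=[-0.3219, -0.1934, -0.0466] → [-0.0128, -0.0275, -0.3032, -0.9063, 0.4226, 0.0000]
J4: z=[0.2602, 0.5580, 0.7880] o=[-0.0921, 0.2993, -0.4714] → [0.3483, -0.2763, 0.0807, 0.2602, 0.5580, 0.7880]
J5: z=[-0.7416, -0.4072, 0.5332] o=[-0.3209, 0.5669, -0.5853] → [0.0223, 0.3815, 0.3224, -0.7416, -0.4072, 0.5332]
q̇ = J⁺·V = [0.2880, 0.4900, -0.0510, -0.3470, -0.7350]

0.2880 0.4900 -0.0510 -0.3470 -0.7350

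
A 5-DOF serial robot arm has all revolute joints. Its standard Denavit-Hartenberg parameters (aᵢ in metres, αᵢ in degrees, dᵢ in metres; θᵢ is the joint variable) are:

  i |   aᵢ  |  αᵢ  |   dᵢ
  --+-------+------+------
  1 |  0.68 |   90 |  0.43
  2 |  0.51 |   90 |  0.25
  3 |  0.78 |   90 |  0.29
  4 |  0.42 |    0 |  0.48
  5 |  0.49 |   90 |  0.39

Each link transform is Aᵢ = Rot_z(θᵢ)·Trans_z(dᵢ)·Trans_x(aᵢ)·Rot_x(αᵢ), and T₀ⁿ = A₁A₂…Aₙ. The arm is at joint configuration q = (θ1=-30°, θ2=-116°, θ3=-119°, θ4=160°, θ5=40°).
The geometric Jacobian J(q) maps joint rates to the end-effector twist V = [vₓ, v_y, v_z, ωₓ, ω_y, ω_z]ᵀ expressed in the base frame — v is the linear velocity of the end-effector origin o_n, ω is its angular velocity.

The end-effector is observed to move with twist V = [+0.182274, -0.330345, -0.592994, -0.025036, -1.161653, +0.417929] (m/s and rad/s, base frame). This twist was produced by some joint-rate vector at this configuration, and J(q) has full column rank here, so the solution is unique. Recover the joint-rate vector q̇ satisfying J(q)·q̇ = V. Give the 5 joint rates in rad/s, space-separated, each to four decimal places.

0.5330 0.9400 -0.5530 0.8210 -0.6590

o_n = [0.0945, -0.9061, 0.7394]
J₁: ẑ×o_n = [0.9061, 0.0945, -0.0000], ω = ẑ
J2: z=[-0.5000, -0.8660, 0.0000] o=[0.5889, -0.3400, 0.4300] → [-0.2680, 0.1547, -0.1451, -0.5000, -0.8660, 0.0000]
J3: z=[-0.7784, 0.4494, 0.4384] o=[0.2703, -0.4447, -0.0284] → [0.5473, 0.5206, 0.4381, -0.7784, 0.4494, 0.4384]
J4: z=[0.0896, -0.6116, 0.7861] o=[0.5292, 0.1935, 0.4386] → [0.6805, -0.3687, -0.3644, 0.0896, -0.6116, 0.7861]
J5: z=[0.0896, -0.6116, 0.7861] o=[0.2152, -0.2925, 0.7069] → [0.4625, -0.0978, -0.1288, 0.0896, -0.6116, 0.7861]
q̇ = J⁺·V = [0.5330, 0.9400, -0.5530, 0.8210, -0.6590]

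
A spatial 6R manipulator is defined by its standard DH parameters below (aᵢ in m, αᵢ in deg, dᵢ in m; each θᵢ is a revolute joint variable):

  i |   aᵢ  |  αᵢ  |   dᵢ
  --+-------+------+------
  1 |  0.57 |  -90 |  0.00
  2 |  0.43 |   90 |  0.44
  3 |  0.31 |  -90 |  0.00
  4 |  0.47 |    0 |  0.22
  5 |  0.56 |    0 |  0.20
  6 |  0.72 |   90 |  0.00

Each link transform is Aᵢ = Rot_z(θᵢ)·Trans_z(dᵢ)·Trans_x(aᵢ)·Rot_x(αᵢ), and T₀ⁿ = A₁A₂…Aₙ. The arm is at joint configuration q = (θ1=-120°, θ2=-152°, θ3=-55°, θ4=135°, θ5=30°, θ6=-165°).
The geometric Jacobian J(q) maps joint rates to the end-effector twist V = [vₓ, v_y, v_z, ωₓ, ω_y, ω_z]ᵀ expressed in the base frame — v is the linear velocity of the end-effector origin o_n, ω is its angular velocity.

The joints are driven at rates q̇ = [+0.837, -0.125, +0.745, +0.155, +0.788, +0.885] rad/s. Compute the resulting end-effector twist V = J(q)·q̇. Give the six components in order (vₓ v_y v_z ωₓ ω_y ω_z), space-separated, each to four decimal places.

o_n = [0.4629, -0.3033, 0.8270]
J₁: ẑ×o_n = [0.3033, 0.4629, -0.0000], ω = ẑ
J2: z=[0.8660, -0.5000, 0.0000] o=[-0.2850, -0.4936, 0.0000] → [-0.4135, -0.7162, 0.5388, 0.8660, -0.5000, 0.0000]
J3: z=[0.2347, 0.4066, -0.8829] o=[0.2859, -0.3848, 0.2019] → [0.3261, -0.3030, -0.0528, 0.2347, 0.4066, -0.8829]
J4: z=[0.8584, 0.3396, 0.3846] o=[0.1445, -0.1219, 0.2853] → [0.2537, -0.3425, -0.2638, 0.8584, 0.3396, 0.3846]
J5: z=[0.8584, 0.3396, 0.3846] o=[0.4069, -0.4642, 0.5739] → [0.0241, -0.1957, 0.1191, 0.8584, 0.3396, 0.3846]
J6: z=[0.8584, 0.3396, 0.3846] o=[0.7913, -0.9140, 0.6331] → [-0.1690, -0.2927, 0.6357, 0.8584, 0.3396, 0.3846]
V = J·q̇ = [0.4573, -0.2152, 0.5089, 1.6357, 0.9862, 0.8822]

0.4573 -0.2152 0.5089 1.6357 0.9862 0.8822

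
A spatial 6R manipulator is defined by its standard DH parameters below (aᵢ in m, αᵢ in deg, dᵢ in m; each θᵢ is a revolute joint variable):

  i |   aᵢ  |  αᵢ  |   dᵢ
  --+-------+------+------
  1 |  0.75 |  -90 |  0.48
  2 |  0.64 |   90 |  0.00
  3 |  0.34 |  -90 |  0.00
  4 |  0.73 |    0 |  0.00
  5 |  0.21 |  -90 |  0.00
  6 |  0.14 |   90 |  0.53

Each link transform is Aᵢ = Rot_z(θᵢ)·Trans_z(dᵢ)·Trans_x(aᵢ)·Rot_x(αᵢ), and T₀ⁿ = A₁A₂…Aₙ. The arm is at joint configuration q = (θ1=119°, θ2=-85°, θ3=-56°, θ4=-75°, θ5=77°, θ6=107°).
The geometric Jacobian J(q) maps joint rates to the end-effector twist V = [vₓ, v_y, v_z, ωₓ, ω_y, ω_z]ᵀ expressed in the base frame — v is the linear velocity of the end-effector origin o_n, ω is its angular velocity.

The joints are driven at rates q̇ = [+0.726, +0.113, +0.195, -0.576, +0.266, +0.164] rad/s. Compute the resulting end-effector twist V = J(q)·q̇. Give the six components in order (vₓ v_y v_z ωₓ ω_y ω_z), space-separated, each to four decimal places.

-0.8573 -0.0062 0.0073 0.0746 -0.0200 0.4695

o_n = [0.2380, 0.8869, 1.4002]
J₁: ẑ×o_n = [-0.8869, 0.2380, 0.0000], ω = ẑ
J2: z=[-0.8746, -0.4848, 0.0000] o=[-0.3636, 0.6560, 0.4800] → [-0.4461, 0.8049, 0.0897, -0.8746, -0.4848, 0.0000]
J3: z=[0.4830, -0.8713, 0.0872] o=[-0.3906, 0.7048, 1.1176] → [-0.2622, -0.0817, 0.6357, 0.4830, -0.8713, 0.0872]
J4: z=[-0.5241, -0.2079, 0.8259] o=[-0.1522, 0.8559, 1.3070] → [-0.0450, 0.3711, 0.0649, -0.5241, -0.2079, 0.8259]
J5: z=[-0.5241, -0.2079, 0.8259] o=[0.3209, 0.3255, 1.4737] → [-0.4484, -0.1070, -0.3115, -0.5241, -0.2079, 0.8259]
J6: z=[-0.5072, 0.8552, -0.1065] o=[0.4646, 0.4252, 1.5899] → [-0.1131, -0.0721, -0.0403, -0.5072, 0.8552, -0.1065]
V = J·q̇ = [-0.8573, -0.0062, 0.0073, 0.0746, -0.0200, 0.4695]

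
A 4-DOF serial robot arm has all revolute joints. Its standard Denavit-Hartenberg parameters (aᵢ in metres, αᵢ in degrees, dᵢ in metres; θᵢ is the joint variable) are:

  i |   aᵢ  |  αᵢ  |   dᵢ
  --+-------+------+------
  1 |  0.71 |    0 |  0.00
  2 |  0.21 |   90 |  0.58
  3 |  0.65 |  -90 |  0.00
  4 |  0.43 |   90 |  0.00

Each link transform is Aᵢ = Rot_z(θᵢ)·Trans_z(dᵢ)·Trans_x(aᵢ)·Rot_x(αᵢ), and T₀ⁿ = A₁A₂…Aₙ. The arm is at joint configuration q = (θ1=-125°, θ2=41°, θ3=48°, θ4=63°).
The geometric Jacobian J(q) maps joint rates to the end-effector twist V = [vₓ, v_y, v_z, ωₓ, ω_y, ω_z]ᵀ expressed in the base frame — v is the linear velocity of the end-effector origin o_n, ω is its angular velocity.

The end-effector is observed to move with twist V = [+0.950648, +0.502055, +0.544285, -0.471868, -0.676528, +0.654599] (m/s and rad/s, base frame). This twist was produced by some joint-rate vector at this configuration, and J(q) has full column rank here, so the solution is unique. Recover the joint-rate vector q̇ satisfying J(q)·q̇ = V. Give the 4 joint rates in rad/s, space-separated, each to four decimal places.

o_n = [0.0549, -1.3129, 1.2081]
J₁: ẑ×o_n = [1.3129, 0.0549, -0.0000], ω = ẑ
J2: z=[0.0000, 0.0000, 1.0000] o=[-0.4072, -0.5816, 0.0000] → [0.7313, 0.4621, -0.0000, 0.0000, 0.0000, 1.0000]
J3: z=[-0.9945, -0.1045, 0.0000] o=[-0.3853, -0.7904, 0.5800] → [-0.0657, 0.6247, 0.5656, -0.9945, -0.1045, 0.0000]
J4: z=[-0.0777, 0.7391, 0.6691] o=[-0.3398, -1.2230, 1.0630] → [0.1673, 0.2754, -0.2847, -0.0777, 0.7391, 0.6691]
q̇ = J⁺·V = [0.4080, 0.8080, 0.5400, -0.8390]

0.4080 0.8080 0.5400 -0.8390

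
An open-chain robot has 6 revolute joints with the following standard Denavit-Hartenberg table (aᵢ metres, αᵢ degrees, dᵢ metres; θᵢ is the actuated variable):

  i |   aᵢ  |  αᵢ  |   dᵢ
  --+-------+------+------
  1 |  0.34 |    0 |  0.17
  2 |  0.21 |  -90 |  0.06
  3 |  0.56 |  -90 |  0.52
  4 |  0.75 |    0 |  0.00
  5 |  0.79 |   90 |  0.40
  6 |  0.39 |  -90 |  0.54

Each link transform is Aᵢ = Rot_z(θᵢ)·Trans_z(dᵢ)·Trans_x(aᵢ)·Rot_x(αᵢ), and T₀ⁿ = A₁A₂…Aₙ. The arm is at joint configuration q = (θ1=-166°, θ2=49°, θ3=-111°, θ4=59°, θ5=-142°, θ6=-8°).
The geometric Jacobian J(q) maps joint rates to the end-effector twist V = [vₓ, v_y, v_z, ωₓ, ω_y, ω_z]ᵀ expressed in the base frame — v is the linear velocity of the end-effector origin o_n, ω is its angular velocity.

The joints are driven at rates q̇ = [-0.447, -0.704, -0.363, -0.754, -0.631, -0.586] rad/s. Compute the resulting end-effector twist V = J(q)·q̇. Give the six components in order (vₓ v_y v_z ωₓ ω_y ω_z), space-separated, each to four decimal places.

-1.2112 -0.6839 -1.1817 0.2946 1.5350 -1.1043

o_n = [0.5077, -0.8843, 0.8708]
J₁: ẑ×o_n = [0.8843, 0.5077, -0.0000], ω = ẑ
J2: z=[0.0000, 0.0000, 1.0000] o=[-0.3299, -0.0823, 0.1700] → [0.8020, 0.8376, -0.0000, 0.0000, 0.0000, 1.0000]
J3: z=[0.8910, -0.4540, 0.0000] o=[-0.4252, -0.2694, 0.2300] → [-0.2909, -0.5709, -0.1244, 0.8910, -0.4540, 0.0000]
J4: z=[-0.4238, -0.8318, 0.3584] o=[0.1292, -0.3266, 0.7528] → [0.1017, 0.1856, 0.5512, -0.4238, -0.8318, 0.3584]
J5: z=[-0.4238, -0.8318, 0.3584] o=[-0.3808, 0.0886, 1.1134] → [0.5505, 0.2155, 1.1513, -0.4238, -0.8318, 0.3584]
J6: z=[-0.0529, -0.3723, -0.9266] o=[0.1640, -0.5694, 1.3467] → [-0.1146, -0.3436, 0.1446, -0.0529, -0.3723, -0.9266]
V = J·q̇ = [-1.2112, -0.6839, -1.1817, 0.2946, 1.5350, -1.1043]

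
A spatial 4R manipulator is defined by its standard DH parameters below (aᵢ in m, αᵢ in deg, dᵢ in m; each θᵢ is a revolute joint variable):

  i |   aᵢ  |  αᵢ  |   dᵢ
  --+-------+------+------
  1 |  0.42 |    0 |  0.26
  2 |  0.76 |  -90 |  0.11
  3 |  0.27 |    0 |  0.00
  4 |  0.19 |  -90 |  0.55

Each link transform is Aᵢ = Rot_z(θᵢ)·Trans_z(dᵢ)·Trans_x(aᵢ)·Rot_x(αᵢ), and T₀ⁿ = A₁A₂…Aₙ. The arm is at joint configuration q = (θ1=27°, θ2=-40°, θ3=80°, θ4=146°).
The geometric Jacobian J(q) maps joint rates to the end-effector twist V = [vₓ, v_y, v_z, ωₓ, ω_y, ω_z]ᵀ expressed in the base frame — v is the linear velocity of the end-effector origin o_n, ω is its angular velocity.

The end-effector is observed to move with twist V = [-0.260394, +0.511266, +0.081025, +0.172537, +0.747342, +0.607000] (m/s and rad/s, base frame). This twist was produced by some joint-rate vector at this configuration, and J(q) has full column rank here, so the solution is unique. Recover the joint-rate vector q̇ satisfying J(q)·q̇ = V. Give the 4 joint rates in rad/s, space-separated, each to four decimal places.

o_n = [1.1555, 0.5748, 0.2408]
J₁: ẑ×o_n = [-0.5748, 1.1555, 0.0000], ω = ẑ
J2: z=[0.0000, 0.0000, 1.0000] o=[0.3742, 0.1907, 0.2600] → [-0.3841, 0.7813, 0.0000, 0.0000, 0.0000, 1.0000]
J3: z=[0.2250, 0.9744, 0.0000] o=[1.1147, 0.0197, 0.3700] → [-0.1259, 0.0291, 0.0851, 0.2250, 0.9744, 0.0000]
J4: z=[0.2250, 0.9744, 0.0000] o=[1.1604, 0.0092, 0.1041] → [0.1332, -0.0307, 0.1320, 0.2250, 0.9744, 0.0000]
q̇ = J⁺·V = [0.0930, 0.5140, 0.4310, 0.3360]

0.0930 0.5140 0.4310 0.3360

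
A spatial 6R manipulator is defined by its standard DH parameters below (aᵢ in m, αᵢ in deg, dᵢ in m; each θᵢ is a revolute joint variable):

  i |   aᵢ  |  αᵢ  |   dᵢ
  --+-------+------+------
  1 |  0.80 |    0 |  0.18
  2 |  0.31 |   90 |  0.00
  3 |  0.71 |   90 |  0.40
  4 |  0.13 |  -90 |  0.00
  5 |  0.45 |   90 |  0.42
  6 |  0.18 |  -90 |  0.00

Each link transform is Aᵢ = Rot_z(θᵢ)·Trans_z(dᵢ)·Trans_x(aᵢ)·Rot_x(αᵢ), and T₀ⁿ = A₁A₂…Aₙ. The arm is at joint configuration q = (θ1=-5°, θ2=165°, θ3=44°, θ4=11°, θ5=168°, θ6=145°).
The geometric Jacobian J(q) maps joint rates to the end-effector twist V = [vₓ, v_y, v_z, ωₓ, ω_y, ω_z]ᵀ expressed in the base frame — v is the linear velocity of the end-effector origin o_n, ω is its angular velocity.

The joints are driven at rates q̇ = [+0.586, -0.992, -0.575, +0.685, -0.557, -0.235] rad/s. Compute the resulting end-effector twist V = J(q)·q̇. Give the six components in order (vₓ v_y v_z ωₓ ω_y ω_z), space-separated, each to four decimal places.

0.5485 0.3833 -0.2639 -1.0235 -0.8312 -1.0236

o_n = [0.5460, 0.9602, 0.5359]
J₁: ẑ×o_n = [-0.9602, 0.5460, 0.0000], ω = ẑ
J2: z=[0.0000, 0.0000, 1.0000] o=[0.7970, -0.0697, 0.1800] → [-1.0299, -0.2509, 0.0000, 0.0000, 0.0000, 1.0000]
J3: z=[0.3420, 0.9397, 0.0000] o=[0.5057, 0.0363, 0.1800] → [0.3345, -0.1217, 0.2780, 0.3420, 0.9397, 0.0000]
J4: z=[-0.6528, 0.2376, -0.7193] o=[0.1625, 0.5869, 0.6732] → [0.2359, -0.3655, -0.3348, -0.6528, 0.2376, -0.7193]
J5: z=[0.4647, 0.8755, -0.1325] o=[0.0848, 0.6416, 0.7619] → [-0.1555, 0.0438, -0.2558, 0.4647, 0.8755, -0.1325]
J6: z=[0.5141, -0.1449, 0.8454] o=[0.6043, 0.8018, 0.4733] → [-0.1430, -0.0815, 0.0730, 0.5141, -0.1449, 0.8454]
V = J·q̇ = [0.5485, 0.3833, -0.2639, -1.0235, -0.8312, -1.0236]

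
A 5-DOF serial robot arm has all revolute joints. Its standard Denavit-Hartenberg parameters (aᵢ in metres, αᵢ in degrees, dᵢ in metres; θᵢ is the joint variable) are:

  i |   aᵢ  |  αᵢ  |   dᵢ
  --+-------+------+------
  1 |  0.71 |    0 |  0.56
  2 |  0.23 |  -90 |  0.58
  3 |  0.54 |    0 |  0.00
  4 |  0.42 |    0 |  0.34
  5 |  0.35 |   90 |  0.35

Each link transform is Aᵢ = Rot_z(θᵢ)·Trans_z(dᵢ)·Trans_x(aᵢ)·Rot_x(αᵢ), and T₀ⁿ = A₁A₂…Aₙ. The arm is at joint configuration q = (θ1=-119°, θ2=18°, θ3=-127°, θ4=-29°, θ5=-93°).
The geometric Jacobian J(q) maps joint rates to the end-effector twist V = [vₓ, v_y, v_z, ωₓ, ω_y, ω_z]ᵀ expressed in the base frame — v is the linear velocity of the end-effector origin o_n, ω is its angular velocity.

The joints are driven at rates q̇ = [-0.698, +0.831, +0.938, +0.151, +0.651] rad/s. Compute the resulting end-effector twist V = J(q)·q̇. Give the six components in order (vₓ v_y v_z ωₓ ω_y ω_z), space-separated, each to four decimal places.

o_n = [0.4484, -0.1596, 1.4153]
J₁: ẑ×o_n = [0.1596, 0.4484, -0.0000], ω = ẑ
J2: z=[0.0000, 0.0000, 1.0000] o=[-0.3442, -0.6210, 0.5600] → [-0.4613, 0.7926, 0.0000, 0.0000, 0.0000, 1.0000]
J3: z=[0.9816, -0.1908, 0.0000] o=[-0.3881, -0.8468, 1.1400] → [-0.0525, -0.2703, 0.8341, 0.9816, -0.1908, 0.0000]
J4: z=[0.9816, -0.1908, 0.0000] o=[-0.3261, -0.5277, 1.5713] → [0.0298, 0.1531, 0.5091, 0.9816, -0.1908, 0.0000]
J5: z=[0.9816, -0.1908, 0.0000] o=[0.0809, -0.2160, 1.7421] → [0.0623, 0.3207, 0.1254, 0.9816, -0.1908, 0.0000]
V = J·q̇ = [-0.4990, 0.3241, 0.9409, 1.7080, -0.3320, 0.1330]

-0.4990 0.3241 0.9409 1.7080 -0.3320 0.1330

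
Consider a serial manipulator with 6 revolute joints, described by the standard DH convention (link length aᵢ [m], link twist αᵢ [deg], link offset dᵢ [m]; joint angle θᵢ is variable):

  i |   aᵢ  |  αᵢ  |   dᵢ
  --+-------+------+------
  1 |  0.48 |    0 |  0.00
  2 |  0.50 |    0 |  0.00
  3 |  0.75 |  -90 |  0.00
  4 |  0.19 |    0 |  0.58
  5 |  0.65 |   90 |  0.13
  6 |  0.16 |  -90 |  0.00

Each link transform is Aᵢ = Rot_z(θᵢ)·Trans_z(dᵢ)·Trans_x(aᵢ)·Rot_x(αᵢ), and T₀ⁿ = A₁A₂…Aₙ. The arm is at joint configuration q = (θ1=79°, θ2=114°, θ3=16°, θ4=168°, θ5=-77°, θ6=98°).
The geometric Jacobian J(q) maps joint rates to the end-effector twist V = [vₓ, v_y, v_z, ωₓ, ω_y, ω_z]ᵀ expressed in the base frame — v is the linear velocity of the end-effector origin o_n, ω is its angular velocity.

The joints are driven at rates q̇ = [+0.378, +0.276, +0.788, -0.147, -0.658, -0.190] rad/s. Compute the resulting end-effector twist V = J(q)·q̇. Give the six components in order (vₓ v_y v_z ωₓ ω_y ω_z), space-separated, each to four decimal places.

o_n = [-0.4584, -0.6690, -0.6671]
J₁: ẑ×o_n = [0.6690, -0.4584, 0.0000], ω = ẑ
J2: z=[0.0000, 0.0000, 1.0000] o=[0.0916, 0.4712, 0.0000] → [1.1402, -0.5500, 0.0000, 0.0000, 0.0000, 1.0000]
J3: z=[0.0000, 0.0000, 1.0000] o=[-0.3956, 0.3587, 0.0000] → [1.0278, -0.0628, 0.0000, 0.0000, 0.0000, 1.0000]
J4: z=[0.4848, -0.8746, 0.0000] o=[-1.0516, -0.0049, 0.0000] → [0.5835, 0.3234, 0.1968, 0.4848, -0.8746, 0.0000]
J5: z=[0.4848, -0.8746, 0.0000] o=[-0.6078, -0.4221, -0.0395] → [0.5489, 0.3043, 0.0110, 0.4848, -0.8746, 0.0000]
J6: z=[-0.8745, -0.4847, -0.0175] o=[-0.5349, -0.5303, -0.6894] → [-0.0132, 0.0181, 0.1584, -0.8745, -0.4847, -0.0175]
V = J·q̇ = [0.9330, -0.6258, -0.0662, -0.2241, 0.7962, 1.4453]

0.9330 -0.6258 -0.0662 -0.2241 0.7962 1.4453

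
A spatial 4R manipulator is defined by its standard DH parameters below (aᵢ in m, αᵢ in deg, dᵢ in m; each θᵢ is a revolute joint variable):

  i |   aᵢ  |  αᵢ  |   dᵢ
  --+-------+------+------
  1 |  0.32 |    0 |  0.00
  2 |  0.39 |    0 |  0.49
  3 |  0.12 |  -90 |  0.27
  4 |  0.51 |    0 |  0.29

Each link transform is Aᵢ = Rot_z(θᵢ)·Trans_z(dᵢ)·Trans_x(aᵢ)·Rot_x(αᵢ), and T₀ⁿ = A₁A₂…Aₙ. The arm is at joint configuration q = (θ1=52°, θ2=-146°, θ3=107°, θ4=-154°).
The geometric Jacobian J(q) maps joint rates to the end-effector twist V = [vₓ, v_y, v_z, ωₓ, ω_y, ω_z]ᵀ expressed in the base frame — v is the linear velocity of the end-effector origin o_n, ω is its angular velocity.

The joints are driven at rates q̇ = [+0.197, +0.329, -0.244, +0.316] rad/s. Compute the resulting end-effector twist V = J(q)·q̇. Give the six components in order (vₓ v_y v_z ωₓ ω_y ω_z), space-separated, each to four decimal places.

0.1656 -0.0710 0.1448 -0.0711 0.3079 0.2820

o_n = [-0.2251, 0.0696, 0.9836]
J₁: ẑ×o_n = [-0.0696, -0.2251, 0.0000], ω = ẑ
J2: z=[0.0000, 0.0000, 1.0000] o=[0.1970, 0.2522, 0.0000] → [0.1826, -0.4222, 0.0000, 0.0000, 0.0000, 1.0000]
J3: z=[0.0000, 0.0000, 1.0000] o=[0.1698, -0.1369, 0.4900] → [-0.2064, -0.3949, 0.0000, 0.0000, 0.0000, 1.0000]
J4: z=[-0.2250, 0.9744, 0.0000] o=[0.2867, -0.1099, 0.7600] → [0.2178, 0.0503, 0.4584, -0.2250, 0.9744, 0.0000]
V = J·q̇ = [0.1656, -0.0710, 0.1448, -0.0711, 0.3079, 0.2820]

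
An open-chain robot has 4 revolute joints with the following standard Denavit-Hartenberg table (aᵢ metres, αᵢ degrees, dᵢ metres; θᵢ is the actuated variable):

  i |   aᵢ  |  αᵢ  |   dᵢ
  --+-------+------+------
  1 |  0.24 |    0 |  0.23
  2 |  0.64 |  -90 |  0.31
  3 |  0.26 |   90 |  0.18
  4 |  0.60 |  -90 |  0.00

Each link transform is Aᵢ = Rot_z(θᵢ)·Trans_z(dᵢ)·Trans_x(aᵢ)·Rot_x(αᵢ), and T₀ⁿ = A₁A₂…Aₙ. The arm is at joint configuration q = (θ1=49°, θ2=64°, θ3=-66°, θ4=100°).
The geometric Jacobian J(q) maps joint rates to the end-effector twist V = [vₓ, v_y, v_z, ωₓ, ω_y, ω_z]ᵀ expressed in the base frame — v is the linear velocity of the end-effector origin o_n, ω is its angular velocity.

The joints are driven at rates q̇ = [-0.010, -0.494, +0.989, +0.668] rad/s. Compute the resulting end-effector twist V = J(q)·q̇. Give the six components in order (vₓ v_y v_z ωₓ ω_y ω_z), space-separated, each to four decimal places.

o_n = [-0.8270, 0.5274, 0.6823]
J₁: ẑ×o_n = [-0.5274, -0.8270, 0.0000], ω = ẑ
J2: z=[0.0000, 0.0000, 1.0000] o=[0.1575, 0.1811, 0.2300] → [-0.3463, -0.9844, 0.0000, 0.0000, 0.0000, 1.0000]
J3: z=[-0.9205, -0.3907, 0.0000] o=[-0.0926, 0.7703, 0.5400] → [-0.0556, 0.1310, -0.0634, -0.9205, -0.3907, 0.0000]
J4: z=[0.3570, -0.8409, 0.4067] o=[-0.2996, 0.7973, 0.7775] → [0.1898, -0.1805, -0.5398, 0.3570, -0.8409, 0.4067]
V = J·q̇ = [0.2481, 0.5036, -0.4233, -0.6719, -0.9482, -0.2323]

0.2481 0.5036 -0.4233 -0.6719 -0.9482 -0.2323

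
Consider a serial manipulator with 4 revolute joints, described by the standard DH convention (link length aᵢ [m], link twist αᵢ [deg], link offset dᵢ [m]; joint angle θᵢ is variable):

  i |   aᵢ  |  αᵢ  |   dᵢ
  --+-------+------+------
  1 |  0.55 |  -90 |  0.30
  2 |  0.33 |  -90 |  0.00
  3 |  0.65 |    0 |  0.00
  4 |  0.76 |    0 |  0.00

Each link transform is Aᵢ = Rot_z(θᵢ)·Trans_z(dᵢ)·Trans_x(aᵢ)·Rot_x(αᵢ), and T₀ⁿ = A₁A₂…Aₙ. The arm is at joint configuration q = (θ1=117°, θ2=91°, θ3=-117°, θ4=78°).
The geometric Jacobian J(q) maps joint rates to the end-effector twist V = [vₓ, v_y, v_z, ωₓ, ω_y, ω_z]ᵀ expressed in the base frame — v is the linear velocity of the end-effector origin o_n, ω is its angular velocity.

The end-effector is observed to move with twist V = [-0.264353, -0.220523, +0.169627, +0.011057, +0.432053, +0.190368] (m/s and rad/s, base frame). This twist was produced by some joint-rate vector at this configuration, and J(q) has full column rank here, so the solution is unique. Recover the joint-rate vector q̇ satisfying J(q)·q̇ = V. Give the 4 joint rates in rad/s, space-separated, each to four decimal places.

0.1970 -0.2060 0.0170 -0.3970

o_n = [-1.1869, 0.0003, -0.3254]
J₁: ẑ×o_n = [-0.0003, -1.1869, 0.0000], ω = ẑ
J2: z=[-0.8910, -0.4540, 0.0000] o=[-0.2497, 0.4901, 0.3000] → [0.2839, -0.5573, 0.0109, -0.8910, -0.4540, 0.0000]
J3: z=[0.4539, -0.8909, 0.0175] o=[-0.2471, 0.4849, -0.0299] → [0.2717, 0.1177, -1.0573, 0.4539, -0.8909, 0.0175]
J4: z=[0.4539, -0.8909, 0.0175] o=[-0.7654, 0.2266, 0.2651] → [0.5300, 0.2607, -0.4782, 0.4539, -0.8909, 0.0175]
q̇ = J⁺·V = [0.1970, -0.2060, 0.0170, -0.3970]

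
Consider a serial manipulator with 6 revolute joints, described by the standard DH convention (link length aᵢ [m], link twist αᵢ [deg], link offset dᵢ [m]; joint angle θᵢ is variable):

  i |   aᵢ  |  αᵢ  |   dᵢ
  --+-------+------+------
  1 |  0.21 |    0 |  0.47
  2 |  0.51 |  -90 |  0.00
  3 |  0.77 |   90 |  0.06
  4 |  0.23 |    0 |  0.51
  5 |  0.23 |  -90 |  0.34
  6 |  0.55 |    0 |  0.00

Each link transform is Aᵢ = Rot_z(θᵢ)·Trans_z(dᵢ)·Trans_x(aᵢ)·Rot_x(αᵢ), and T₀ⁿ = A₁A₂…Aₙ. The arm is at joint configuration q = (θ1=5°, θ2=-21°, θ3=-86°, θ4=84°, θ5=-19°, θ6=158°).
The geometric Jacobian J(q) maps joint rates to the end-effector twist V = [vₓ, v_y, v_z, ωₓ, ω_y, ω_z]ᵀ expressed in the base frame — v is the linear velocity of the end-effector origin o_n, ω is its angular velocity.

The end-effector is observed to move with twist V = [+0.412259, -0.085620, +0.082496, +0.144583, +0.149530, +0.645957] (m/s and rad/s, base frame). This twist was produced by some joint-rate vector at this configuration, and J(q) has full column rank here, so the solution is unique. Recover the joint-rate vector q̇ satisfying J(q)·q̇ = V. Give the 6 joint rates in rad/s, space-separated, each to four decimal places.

-0.1540 0.4770 0.3370 0.5160 -0.5910 -0.3630

o_n = [0.1369, 0.0755, 1.1890]
J₁: ẑ×o_n = [-0.0755, 0.1369, 0.0000], ω = ẑ
J2: z=[0.0000, 0.0000, 1.0000] o=[0.2092, 0.0183, 0.4700] → [-0.0572, -0.0723, 0.0000, 0.0000, 0.0000, 1.0000]
J3: z=[0.2756, 0.9613, 0.0000] o=[0.6994, -0.1223, 0.4700] → [0.6912, -0.1982, 0.5953, 0.2756, 0.9613, 0.0000]
J4: z=[-0.9589, 0.2750, 0.0698] o=[0.7676, -0.0794, 1.2381] → [-0.0243, -0.0911, 0.0249, -0.9589, 0.2750, 0.0698]
J5: z=[-0.9589, 0.2750, 0.0698] o=[0.3432, 0.2802, 1.2977] → [-0.0156, -0.1186, 0.2531, -0.9589, 0.2750, 0.0698]
J6: z=[0.0557, 0.4237, -0.9041] o=[0.0812, 0.5722, 1.4184] → [-0.5463, -0.0376, -0.0513, 0.0557, 0.4237, -0.9041]
q̇ = J⁺·V = [-0.1540, 0.4770, 0.3370, 0.5160, -0.5910, -0.3630]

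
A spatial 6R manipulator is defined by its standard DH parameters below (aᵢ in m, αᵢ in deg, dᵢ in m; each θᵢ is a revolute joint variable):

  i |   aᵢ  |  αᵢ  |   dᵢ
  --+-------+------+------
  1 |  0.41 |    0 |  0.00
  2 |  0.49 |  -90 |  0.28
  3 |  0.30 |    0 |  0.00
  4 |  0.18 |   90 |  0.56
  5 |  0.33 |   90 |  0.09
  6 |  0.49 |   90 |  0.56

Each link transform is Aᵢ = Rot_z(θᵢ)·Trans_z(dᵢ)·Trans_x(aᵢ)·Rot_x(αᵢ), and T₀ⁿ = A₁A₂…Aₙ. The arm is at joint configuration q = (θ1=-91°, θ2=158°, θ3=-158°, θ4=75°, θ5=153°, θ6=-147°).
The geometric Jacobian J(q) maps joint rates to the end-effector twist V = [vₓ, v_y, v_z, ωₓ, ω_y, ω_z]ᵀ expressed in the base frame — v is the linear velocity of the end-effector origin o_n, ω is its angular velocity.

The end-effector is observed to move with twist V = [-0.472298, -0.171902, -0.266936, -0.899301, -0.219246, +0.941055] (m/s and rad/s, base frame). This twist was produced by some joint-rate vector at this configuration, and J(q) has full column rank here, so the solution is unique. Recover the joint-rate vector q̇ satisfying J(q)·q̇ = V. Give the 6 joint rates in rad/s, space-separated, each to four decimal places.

0.5130 0.2810 0.6550 -0.0670 0.5670 0.1730

o_n = [-0.7726, 0.4029, 0.8734]
J₁: ẑ×o_n = [-0.4029, -0.7726, 0.0000], ω = ẑ
J2: z=[0.0000, 0.0000, 1.0000] o=[-0.0072, -0.4099, 0.0000] → [-0.8128, -0.7655, 0.0000, 0.0000, 0.0000, 1.0000]
J3: z=[-0.9205, 0.3907, 0.0000] o=[0.1843, 0.0411, 0.2800] → [0.2319, 0.5462, 0.0409, -0.9205, 0.3907, 0.0000]
J4: z=[-0.9205, 0.3907, 0.0000] o=[0.0756, -0.2149, 0.3924] → [0.1880, 0.4428, -0.2373, -0.9205, 0.3907, 0.0000]
J5: z=[-0.3878, -0.9136, 0.1219] o=[-0.4313, 0.0241, 0.5710] → [-0.3224, 0.0757, -0.4588, -0.3878, -0.9136, 0.1219]
J6: z=[-0.7986, 0.3991, 0.4506] o=[-0.6181, -0.0326, 0.2902] → [0.0365, 0.3961, -0.2861, -0.7986, 0.3991, 0.4506]
q̇ = J⁺·V = [0.5130, 0.2810, 0.6550, -0.0670, 0.5670, 0.1730]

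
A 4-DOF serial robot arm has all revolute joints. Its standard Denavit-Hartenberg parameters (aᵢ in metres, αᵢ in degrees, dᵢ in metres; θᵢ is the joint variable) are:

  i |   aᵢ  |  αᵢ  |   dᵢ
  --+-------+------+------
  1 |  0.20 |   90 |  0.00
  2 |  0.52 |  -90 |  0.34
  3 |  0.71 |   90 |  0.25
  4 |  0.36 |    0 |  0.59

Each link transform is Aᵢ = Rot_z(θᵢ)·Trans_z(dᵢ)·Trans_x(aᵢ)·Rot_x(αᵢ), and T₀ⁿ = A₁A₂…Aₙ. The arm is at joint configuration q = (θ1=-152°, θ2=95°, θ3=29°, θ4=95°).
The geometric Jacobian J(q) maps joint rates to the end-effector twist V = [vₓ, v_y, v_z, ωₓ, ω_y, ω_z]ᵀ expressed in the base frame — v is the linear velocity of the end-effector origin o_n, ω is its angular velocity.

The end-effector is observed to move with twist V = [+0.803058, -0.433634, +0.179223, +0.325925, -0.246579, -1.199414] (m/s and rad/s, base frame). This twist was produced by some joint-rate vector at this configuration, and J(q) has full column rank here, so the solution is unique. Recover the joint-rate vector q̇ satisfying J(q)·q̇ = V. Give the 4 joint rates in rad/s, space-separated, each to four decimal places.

o_n = [0.2190, 0.7134, 1.3412]
J₁: ẑ×o_n = [-0.7134, 0.2190, 0.0000], ω = ẑ
J2: z=[-0.4695, 0.8829, 0.0000] o=[-0.1766, -0.0939, 0.0000] → [1.1842, 0.6297, -0.7283, -0.4695, 0.8829, 0.0000]
J3: z=[0.8796, 0.4677, -0.0872] o=[-0.2962, 0.2276, 0.5180] → [0.4273, -0.7690, 0.1863, 0.8796, 0.4677, -0.0872]
J4: z=[-0.3733, 0.7921, 0.4830] o=[0.1331, 0.0660, 1.1148] → [-0.1334, 0.1260, -0.3097, -0.3733, 0.7921, 0.4830]
q̇ = J⁺·V = [-0.9970, -0.0340, 0.1890, -0.3850]

-0.9970 -0.0340 0.1890 -0.3850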